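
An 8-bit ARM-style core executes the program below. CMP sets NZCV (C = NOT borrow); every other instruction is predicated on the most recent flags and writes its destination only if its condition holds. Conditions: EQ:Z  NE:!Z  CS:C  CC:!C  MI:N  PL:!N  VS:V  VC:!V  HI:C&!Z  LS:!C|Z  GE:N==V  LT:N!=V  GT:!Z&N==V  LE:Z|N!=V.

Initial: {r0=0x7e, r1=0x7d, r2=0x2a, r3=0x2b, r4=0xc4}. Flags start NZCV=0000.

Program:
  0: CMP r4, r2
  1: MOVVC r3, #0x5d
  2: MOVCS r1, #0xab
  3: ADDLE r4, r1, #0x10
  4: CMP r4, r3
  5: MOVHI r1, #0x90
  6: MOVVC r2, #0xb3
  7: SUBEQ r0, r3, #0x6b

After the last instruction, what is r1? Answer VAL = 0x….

VAL = 0x90

[0] flags=1010 → (cmp)
[1] flags=1010 VC?T → r3=0x5d
[2] flags=1010 CS?T → r1=0xab
[3] flags=1010 LE?T → r4=0xbb
[4] flags=0011 → (cmp)
[5] flags=0011 HI?T → r1=0x90
[6] flags=0011 VC?F → skip
[7] flags=0011 EQ?F → skip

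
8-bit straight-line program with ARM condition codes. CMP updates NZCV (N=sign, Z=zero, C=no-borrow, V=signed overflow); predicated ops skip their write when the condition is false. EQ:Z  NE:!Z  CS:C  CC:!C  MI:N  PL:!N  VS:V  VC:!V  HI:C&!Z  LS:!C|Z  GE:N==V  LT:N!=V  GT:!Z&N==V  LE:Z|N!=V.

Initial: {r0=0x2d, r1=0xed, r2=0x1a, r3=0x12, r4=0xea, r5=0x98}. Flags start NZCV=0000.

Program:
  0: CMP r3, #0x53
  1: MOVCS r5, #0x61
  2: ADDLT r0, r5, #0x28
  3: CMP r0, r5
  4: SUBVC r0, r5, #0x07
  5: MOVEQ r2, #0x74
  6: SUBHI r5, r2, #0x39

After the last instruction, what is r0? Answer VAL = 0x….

[0] flags=1000 → (cmp)
[1] flags=1000 CS?F → skip
[2] flags=1000 LT?T → r0=0xc0
[3] flags=0010 → (cmp)
[4] flags=0010 VC?T → r0=0x91
[5] flags=0010 EQ?F → skip
[6] flags=0010 HI?T → r5=0xe1

VAL = 0x91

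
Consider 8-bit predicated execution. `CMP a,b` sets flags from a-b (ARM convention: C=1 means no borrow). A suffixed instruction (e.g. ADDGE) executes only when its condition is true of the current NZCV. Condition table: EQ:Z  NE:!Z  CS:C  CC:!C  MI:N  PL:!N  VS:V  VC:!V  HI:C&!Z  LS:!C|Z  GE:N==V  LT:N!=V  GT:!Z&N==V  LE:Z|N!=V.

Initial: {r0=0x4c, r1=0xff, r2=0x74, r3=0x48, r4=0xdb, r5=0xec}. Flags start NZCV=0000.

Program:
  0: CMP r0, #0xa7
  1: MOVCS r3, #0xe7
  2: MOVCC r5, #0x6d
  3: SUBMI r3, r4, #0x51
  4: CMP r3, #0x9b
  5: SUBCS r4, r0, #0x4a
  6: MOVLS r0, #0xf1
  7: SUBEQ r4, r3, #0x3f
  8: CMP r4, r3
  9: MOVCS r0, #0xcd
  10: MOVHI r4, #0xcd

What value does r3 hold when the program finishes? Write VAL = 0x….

0: ✓ CMP  NZCV=1001
1: · MOVCS
2: ✓ MOVCC  r5←0x6d
3: ✓ SUBMI  r3←0x8a
4: ✓ CMP  NZCV=1000
5: · SUBCS
6: ✓ MOVLS  r0←0xf1
7: · SUBEQ
8: ✓ CMP  NZCV=0010
9: ✓ MOVCS  r0←0xcd
10: ✓ MOVHI  r4←0xcd

VAL = 0x8a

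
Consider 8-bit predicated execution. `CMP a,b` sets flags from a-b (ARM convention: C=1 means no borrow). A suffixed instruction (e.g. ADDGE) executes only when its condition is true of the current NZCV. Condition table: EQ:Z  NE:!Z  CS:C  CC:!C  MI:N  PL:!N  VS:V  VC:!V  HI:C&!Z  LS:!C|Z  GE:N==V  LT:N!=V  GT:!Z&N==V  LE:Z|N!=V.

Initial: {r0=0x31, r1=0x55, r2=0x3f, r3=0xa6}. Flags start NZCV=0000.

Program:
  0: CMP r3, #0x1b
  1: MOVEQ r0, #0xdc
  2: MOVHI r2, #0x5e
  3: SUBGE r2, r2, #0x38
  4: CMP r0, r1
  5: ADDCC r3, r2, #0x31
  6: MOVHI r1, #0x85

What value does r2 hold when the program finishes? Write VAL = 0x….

VAL = 0x5e

[0] flags=1010 → (cmp)
[1] flags=1010 EQ?F → skip
[2] flags=1010 HI?T → r2=0x5e
[3] flags=1010 GE?F → skip
[4] flags=1000 → (cmp)
[5] flags=1000 CC?T → r3=0x8f
[6] flags=1000 HI?F → skip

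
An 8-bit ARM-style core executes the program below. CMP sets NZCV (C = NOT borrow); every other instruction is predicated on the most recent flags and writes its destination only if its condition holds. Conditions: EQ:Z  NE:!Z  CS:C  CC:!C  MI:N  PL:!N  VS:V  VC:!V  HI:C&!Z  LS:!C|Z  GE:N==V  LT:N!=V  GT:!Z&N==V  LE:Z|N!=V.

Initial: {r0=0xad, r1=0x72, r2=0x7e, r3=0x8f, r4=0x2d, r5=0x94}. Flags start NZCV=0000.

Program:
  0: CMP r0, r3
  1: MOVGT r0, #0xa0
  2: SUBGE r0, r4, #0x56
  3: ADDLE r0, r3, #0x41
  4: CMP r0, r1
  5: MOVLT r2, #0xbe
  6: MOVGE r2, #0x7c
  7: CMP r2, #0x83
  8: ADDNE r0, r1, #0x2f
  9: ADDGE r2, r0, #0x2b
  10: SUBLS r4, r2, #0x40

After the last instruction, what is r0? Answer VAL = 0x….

VAL = 0xa1

0: ✓ CMP  NZCV=0010
1: ✓ MOVGT  r0←0xa0
2: ✓ SUBGE  r0←0xd7
3: · ADDLE
4: ✓ CMP  NZCV=0011
5: ✓ MOVLT  r2←0xbe
6: · MOVGE
7: ✓ CMP  NZCV=0010
8: ✓ ADDNE  r0←0xa1
9: ✓ ADDGE  r2←0xcc
10: · SUBLS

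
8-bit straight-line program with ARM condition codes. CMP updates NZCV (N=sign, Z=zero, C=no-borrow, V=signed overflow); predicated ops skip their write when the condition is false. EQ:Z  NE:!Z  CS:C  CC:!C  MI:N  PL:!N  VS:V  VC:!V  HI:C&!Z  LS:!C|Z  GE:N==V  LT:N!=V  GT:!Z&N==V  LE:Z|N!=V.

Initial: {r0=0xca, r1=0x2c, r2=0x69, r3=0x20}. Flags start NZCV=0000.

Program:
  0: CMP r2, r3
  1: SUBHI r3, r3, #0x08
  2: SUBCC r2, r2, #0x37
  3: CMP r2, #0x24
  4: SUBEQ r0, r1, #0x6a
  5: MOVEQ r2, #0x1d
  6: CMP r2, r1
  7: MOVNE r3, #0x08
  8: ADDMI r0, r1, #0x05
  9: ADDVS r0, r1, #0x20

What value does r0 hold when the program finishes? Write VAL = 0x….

VAL = 0xca

0: ✓ CMP  NZCV=0010
1: ✓ SUBHI  r3←0x18
2: · SUBCC
3: ✓ CMP  NZCV=0010
4: · SUBEQ
5: · MOVEQ
6: ✓ CMP  NZCV=0010
7: ✓ MOVNE  r3←0x08
8: · ADDMI
9: · ADDVS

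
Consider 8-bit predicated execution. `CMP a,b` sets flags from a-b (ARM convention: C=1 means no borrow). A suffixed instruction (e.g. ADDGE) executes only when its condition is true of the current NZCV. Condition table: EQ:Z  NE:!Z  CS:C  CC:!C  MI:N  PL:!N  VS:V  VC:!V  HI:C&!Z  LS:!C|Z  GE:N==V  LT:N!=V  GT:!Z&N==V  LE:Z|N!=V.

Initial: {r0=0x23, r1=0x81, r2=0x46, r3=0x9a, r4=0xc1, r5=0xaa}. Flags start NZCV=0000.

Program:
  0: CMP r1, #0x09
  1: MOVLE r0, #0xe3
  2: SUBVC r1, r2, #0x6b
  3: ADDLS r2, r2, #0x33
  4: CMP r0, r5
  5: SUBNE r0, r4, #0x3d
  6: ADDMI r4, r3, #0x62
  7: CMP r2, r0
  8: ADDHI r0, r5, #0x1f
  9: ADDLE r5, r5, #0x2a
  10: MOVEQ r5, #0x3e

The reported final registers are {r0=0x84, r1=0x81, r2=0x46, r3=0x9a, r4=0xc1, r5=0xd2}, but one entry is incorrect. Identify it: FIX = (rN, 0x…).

[0] flags=0011 → (cmp)
[1] flags=0011 LE?T → r0=0xe3
[2] flags=0011 VC?F → skip
[3] flags=0011 LS?F → skip
[4] flags=0010 → (cmp)
[5] flags=0010 NE?T → r0=0x84
[6] flags=0010 MI?F → skip
[7] flags=1001 → (cmp)
[8] flags=1001 HI?F → skip
[9] flags=1001 LE?F → skip
[10] flags=1001 EQ?F → skip

FIX = (r5, 0xaa)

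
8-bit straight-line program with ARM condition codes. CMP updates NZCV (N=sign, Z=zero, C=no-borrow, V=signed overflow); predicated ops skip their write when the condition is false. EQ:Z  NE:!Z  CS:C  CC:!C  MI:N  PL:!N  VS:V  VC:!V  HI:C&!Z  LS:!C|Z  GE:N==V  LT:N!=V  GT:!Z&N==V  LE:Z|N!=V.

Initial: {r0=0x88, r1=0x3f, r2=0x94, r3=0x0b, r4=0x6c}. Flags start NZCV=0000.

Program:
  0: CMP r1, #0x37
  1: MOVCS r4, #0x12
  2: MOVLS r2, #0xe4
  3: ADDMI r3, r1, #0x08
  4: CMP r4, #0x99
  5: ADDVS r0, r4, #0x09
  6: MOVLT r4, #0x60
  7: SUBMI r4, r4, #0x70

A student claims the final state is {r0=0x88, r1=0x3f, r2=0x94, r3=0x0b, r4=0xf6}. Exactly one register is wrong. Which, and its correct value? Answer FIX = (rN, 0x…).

FIX = (r4, 0x12)

0: ✓ CMP  NZCV=0010
1: ✓ MOVCS  r4←0x12
2: · MOVLS
3: · ADDMI
4: ✓ CMP  NZCV=0000
5: · ADDVS
6: · MOVLT
7: · SUBMI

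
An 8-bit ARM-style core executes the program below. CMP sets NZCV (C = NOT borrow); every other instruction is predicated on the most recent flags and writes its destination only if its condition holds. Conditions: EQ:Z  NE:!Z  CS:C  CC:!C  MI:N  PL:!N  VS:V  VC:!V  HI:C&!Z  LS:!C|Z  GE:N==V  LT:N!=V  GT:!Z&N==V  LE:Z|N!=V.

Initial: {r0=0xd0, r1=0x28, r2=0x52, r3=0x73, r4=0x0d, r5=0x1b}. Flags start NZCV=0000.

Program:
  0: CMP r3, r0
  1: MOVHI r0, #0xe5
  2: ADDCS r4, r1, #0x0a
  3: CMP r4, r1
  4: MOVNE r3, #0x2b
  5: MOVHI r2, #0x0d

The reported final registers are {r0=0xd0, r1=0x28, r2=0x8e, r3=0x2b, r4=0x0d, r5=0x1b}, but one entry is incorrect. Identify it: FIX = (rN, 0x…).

FIX = (r2, 0x52)

0: ✓ CMP  NZCV=1001
1: · MOVHI
2: · ADDCS
3: ✓ CMP  NZCV=1000
4: ✓ MOVNE  r3←0x2b
5: · MOVHI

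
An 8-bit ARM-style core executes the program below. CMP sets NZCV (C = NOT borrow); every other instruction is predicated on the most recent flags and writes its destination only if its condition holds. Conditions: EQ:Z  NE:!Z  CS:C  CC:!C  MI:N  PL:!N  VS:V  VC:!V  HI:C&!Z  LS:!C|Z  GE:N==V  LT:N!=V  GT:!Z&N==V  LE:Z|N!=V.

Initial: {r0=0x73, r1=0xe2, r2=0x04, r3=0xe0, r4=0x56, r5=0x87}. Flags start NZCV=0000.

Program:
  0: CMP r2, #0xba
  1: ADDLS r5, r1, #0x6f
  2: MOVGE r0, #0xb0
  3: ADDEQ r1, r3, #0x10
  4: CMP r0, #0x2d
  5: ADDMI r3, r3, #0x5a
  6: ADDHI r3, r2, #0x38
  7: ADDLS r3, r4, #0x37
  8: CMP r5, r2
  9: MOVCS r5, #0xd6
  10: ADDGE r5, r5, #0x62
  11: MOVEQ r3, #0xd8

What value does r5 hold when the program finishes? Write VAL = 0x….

VAL = 0x38

[0] flags=0000 → (cmp)
[1] flags=0000 LS?T → r5=0x51
[2] flags=0000 GE?T → r0=0xb0
[3] flags=0000 EQ?F → skip
[4] flags=1010 → (cmp)
[5] flags=1010 MI?T → r3=0x3a
[6] flags=1010 HI?T → r3=0x3c
[7] flags=1010 LS?F → skip
[8] flags=0010 → (cmp)
[9] flags=0010 CS?T → r5=0xd6
[10] flags=0010 GE?T → r5=0x38
[11] flags=0010 EQ?F → skip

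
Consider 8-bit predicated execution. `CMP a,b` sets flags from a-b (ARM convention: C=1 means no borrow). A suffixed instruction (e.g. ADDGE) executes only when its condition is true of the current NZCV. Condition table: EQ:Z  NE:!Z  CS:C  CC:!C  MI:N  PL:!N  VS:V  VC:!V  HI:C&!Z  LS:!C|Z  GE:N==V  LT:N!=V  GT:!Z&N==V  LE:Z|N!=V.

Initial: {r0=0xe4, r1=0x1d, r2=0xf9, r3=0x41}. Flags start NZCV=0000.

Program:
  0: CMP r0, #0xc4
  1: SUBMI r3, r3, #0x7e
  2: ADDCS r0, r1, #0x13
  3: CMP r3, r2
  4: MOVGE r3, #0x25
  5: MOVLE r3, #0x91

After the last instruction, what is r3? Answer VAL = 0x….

VAL = 0x25

[0] flags=0010 → (cmp)
[1] flags=0010 MI?F → skip
[2] flags=0010 CS?T → r0=0x30
[3] flags=0000 → (cmp)
[4] flags=0000 GE?T → r3=0x25
[5] flags=0000 LE?F → skip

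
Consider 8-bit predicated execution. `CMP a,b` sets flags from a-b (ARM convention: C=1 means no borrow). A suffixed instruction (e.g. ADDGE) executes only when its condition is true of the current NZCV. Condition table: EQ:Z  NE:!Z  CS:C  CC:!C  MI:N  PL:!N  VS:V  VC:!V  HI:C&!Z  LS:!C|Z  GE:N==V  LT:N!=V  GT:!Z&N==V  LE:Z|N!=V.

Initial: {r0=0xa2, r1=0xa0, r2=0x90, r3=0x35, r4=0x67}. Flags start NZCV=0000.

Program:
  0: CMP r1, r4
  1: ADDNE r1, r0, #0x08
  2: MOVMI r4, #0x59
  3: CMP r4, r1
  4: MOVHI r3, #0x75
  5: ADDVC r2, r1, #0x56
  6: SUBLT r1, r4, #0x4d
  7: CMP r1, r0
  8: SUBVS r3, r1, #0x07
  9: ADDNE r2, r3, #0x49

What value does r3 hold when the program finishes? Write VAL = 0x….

VAL = 0x35

[0] flags=0011 → (cmp)
[1] flags=0011 NE?T → r1=0xaa
[2] flags=0011 MI?F → skip
[3] flags=1001 → (cmp)
[4] flags=1001 HI?F → skip
[5] flags=1001 VC?F → skip
[6] flags=1001 LT?F → skip
[7] flags=0010 → (cmp)
[8] flags=0010 VS?F → skip
[9] flags=0010 NE?T → r2=0x7e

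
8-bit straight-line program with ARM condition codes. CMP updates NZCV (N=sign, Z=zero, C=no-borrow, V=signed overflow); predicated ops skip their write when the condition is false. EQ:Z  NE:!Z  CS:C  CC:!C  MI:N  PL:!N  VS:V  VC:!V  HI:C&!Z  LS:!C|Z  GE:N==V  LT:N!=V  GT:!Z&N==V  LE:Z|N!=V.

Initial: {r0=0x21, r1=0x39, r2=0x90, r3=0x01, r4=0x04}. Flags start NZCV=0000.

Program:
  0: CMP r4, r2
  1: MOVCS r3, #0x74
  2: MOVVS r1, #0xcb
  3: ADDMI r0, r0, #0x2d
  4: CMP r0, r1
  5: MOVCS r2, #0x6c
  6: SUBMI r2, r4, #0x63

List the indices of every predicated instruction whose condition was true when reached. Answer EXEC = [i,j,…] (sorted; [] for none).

[0] flags=0000 → (cmp)
[1] flags=0000 CS?F → skip
[2] flags=0000 VS?F → skip
[3] flags=0000 MI?F → skip
[4] flags=1000 → (cmp)
[5] flags=1000 CS?F → skip
[6] flags=1000 MI?T → r2=0xa1

EXEC = [6]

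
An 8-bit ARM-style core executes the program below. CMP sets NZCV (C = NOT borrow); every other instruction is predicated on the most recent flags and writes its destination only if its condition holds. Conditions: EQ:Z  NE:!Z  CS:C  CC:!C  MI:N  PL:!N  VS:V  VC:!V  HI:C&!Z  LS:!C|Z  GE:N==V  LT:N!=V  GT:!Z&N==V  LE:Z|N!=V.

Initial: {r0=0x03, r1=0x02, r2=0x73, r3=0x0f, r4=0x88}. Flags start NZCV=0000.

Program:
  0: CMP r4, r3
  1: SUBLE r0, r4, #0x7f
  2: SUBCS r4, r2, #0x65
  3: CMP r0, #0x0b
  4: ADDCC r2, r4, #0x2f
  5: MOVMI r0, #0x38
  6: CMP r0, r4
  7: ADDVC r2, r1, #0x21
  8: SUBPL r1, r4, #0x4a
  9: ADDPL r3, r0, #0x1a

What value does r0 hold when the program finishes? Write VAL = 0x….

VAL = 0x38

0: ✓ CMP  NZCV=0011
1: ✓ SUBLE  r0←0x09
2: ✓ SUBCS  r4←0x0e
3: ✓ CMP  NZCV=1000
4: ✓ ADDCC  r2←0x3d
5: ✓ MOVMI  r0←0x38
6: ✓ CMP  NZCV=0010
7: ✓ ADDVC  r2←0x23
8: ✓ SUBPL  r1←0xc4
9: ✓ ADDPL  r3←0x52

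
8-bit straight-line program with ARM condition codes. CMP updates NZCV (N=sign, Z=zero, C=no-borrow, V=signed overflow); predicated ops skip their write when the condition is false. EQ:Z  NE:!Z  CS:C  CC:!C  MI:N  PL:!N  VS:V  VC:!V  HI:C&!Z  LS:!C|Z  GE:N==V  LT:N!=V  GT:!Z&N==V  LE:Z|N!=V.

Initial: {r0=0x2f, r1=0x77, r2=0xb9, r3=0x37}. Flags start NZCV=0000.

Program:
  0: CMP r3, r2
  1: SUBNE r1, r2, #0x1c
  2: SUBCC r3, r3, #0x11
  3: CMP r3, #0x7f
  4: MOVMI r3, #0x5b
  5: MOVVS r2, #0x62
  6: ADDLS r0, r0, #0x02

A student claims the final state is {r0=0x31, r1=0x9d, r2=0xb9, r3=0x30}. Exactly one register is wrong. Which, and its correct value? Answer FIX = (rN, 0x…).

0: ✓ CMP  NZCV=0000
1: ✓ SUBNE  r1←0x9d
2: ✓ SUBCC  r3←0x26
3: ✓ CMP  NZCV=1000
4: ✓ MOVMI  r3←0x5b
5: · MOVVS
6: ✓ ADDLS  r0←0x31

FIX = (r3, 0x5b)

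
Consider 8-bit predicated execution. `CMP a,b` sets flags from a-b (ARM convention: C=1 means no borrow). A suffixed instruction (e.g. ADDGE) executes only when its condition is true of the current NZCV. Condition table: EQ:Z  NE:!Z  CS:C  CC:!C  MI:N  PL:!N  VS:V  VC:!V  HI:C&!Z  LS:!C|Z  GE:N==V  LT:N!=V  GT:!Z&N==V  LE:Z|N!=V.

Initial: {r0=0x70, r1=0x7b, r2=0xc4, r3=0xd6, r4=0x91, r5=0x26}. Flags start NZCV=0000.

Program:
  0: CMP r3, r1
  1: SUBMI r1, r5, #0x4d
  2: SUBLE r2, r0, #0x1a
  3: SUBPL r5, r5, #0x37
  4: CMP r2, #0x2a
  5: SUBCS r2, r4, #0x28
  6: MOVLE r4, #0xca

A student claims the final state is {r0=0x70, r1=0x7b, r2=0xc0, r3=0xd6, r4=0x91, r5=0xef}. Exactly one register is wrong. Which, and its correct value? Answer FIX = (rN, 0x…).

FIX = (r2, 0x69)

0: ✓ CMP  NZCV=0011
1: · SUBMI
2: ✓ SUBLE  r2←0x56
3: ✓ SUBPL  r5←0xef
4: ✓ CMP  NZCV=0010
5: ✓ SUBCS  r2←0x69
6: · MOVLE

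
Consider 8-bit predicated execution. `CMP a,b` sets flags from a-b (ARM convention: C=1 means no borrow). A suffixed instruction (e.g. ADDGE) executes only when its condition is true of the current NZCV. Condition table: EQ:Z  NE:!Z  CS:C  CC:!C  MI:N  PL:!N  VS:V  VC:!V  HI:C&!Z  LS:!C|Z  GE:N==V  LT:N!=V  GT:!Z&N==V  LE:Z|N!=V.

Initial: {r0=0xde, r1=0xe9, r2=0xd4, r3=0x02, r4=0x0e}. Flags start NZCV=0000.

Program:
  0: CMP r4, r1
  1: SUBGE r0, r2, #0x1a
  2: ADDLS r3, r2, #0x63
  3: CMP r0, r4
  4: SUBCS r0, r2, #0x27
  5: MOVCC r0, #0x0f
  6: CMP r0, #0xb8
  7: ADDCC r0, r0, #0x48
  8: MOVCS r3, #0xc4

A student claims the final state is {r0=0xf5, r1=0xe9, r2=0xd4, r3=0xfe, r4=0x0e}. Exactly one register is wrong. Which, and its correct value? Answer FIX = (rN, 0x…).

FIX = (r3, 0x37)

[0] flags=0000 → (cmp)
[1] flags=0000 GE?T → r0=0xba
[2] flags=0000 LS?T → r3=0x37
[3] flags=1010 → (cmp)
[4] flags=1010 CS?T → r0=0xad
[5] flags=1010 CC?F → skip
[6] flags=1000 → (cmp)
[7] flags=1000 CC?T → r0=0xf5
[8] flags=1000 CS?F → skip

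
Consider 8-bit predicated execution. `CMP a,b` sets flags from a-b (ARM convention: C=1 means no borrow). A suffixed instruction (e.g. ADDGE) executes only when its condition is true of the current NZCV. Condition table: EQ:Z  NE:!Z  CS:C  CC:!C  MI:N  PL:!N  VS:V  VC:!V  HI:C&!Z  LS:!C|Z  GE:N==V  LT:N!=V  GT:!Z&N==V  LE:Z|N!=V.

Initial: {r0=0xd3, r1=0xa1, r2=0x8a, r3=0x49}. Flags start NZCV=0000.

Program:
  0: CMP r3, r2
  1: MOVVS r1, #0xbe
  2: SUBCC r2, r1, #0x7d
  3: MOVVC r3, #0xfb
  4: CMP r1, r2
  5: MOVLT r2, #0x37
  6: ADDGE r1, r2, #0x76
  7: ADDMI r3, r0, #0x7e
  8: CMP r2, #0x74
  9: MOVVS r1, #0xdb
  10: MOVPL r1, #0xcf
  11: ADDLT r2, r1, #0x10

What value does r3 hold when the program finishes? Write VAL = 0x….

VAL = 0x49

[0] flags=1001 → (cmp)
[1] flags=1001 VS?T → r1=0xbe
[2] flags=1001 CC?T → r2=0x41
[3] flags=1001 VC?F → skip
[4] flags=0011 → (cmp)
[5] flags=0011 LT?T → r2=0x37
[6] flags=0011 GE?F → skip
[7] flags=0011 MI?F → skip
[8] flags=1000 → (cmp)
[9] flags=1000 VS?F → skip
[10] flags=1000 PL?F → skip
[11] flags=1000 LT?T → r2=0xce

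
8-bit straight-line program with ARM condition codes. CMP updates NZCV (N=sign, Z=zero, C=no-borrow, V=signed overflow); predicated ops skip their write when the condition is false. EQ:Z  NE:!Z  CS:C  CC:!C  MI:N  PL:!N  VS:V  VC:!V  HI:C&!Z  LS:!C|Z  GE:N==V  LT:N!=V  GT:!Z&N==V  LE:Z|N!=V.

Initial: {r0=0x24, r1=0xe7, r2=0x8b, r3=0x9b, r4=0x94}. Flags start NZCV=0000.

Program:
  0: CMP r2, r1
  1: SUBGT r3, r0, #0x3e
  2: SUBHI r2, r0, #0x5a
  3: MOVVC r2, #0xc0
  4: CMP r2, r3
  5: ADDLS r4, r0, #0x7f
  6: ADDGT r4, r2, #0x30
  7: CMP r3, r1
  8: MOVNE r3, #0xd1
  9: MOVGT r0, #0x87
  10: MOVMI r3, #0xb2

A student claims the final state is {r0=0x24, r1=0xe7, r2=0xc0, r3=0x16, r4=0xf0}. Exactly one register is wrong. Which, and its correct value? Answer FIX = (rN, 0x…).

FIX = (r3, 0xb2)

[0] flags=1000 → (cmp)
[1] flags=1000 GT?F → skip
[2] flags=1000 HI?F → skip
[3] flags=1000 VC?T → r2=0xc0
[4] flags=0010 → (cmp)
[5] flags=0010 LS?F → skip
[6] flags=0010 GT?T → r4=0xf0
[7] flags=1000 → (cmp)
[8] flags=1000 NE?T → r3=0xd1
[9] flags=1000 GT?F → skip
[10] flags=1000 MI?T → r3=0xb2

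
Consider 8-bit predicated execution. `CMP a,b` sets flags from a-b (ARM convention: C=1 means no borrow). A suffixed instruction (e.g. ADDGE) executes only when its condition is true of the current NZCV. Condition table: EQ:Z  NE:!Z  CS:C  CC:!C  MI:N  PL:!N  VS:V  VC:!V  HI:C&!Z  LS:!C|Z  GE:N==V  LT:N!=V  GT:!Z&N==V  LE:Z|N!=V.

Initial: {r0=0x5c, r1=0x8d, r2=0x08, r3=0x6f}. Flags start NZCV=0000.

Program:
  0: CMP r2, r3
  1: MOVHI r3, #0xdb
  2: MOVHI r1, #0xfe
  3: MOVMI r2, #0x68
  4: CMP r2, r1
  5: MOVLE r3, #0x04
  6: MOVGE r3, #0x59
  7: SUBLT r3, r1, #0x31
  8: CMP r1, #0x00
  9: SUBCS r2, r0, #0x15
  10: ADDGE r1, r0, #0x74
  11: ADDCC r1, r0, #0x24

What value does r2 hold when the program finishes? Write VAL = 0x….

VAL = 0x47

0: ✓ CMP  NZCV=1000
1: · MOVHI
2: · MOVHI
3: ✓ MOVMI  r2←0x68
4: ✓ CMP  NZCV=1001
5: · MOVLE
6: ✓ MOVGE  r3←0x59
7: · SUBLT
8: ✓ CMP  NZCV=1010
9: ✓ SUBCS  r2←0x47
10: · ADDGE
11: · ADDCC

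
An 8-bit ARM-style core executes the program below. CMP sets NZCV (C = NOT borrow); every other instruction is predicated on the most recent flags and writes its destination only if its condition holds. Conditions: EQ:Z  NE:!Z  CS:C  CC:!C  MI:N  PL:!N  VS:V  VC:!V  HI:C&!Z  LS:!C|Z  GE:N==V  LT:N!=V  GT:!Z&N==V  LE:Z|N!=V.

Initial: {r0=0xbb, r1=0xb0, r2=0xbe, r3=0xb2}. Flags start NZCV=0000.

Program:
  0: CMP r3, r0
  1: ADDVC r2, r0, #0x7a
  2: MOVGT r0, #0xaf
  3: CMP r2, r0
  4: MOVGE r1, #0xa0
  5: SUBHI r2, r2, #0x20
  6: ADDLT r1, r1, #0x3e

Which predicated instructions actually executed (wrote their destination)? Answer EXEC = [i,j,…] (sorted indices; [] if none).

EXEC = [1,4]

[0] flags=1000 → (cmp)
[1] flags=1000 VC?T → r2=0x35
[2] flags=1000 GT?F → skip
[3] flags=0000 → (cmp)
[4] flags=0000 GE?T → r1=0xa0
[5] flags=0000 HI?F → skip
[6] flags=0000 LT?F → skip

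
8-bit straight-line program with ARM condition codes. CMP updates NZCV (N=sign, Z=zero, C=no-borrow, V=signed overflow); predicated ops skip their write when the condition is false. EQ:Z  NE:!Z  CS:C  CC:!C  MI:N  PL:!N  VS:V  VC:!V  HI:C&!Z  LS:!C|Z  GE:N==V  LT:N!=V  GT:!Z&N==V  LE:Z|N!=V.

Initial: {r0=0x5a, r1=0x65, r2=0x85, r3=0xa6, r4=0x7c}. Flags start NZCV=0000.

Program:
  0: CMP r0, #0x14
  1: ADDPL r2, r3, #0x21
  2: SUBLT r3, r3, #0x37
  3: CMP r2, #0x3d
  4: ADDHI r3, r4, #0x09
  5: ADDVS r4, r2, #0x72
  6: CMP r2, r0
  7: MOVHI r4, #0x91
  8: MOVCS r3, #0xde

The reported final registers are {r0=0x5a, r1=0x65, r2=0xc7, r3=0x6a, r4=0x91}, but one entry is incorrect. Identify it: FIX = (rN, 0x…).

0: ✓ CMP  NZCV=0010
1: ✓ ADDPL  r2←0xc7
2: · SUBLT
3: ✓ CMP  NZCV=1010
4: ✓ ADDHI  r3←0x85
5: · ADDVS
6: ✓ CMP  NZCV=0011
7: ✓ MOVHI  r4←0x91
8: ✓ MOVCS  r3←0xde

FIX = (r3, 0xde)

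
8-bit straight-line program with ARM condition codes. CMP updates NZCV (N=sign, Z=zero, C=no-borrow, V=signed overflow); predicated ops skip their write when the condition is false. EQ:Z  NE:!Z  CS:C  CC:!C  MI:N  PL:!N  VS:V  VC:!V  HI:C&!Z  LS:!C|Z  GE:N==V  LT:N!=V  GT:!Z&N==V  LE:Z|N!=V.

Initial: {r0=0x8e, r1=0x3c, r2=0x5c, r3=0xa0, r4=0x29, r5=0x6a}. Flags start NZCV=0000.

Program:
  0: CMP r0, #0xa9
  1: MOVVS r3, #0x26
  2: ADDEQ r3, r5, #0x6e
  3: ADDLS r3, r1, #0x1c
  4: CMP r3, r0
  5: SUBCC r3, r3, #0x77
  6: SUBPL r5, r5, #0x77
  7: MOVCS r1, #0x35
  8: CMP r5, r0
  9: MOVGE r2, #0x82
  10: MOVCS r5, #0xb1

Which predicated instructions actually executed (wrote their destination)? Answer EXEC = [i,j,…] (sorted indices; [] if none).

[0] flags=1000 → (cmp)
[1] flags=1000 VS?F → skip
[2] flags=1000 EQ?F → skip
[3] flags=1000 LS?T → r3=0x58
[4] flags=1001 → (cmp)
[5] flags=1001 CC?T → r3=0xe1
[6] flags=1001 PL?F → skip
[7] flags=1001 CS?F → skip
[8] flags=1001 → (cmp)
[9] flags=1001 GE?T → r2=0x82
[10] flags=1001 CS?F → skip

EXEC = [3,5,9]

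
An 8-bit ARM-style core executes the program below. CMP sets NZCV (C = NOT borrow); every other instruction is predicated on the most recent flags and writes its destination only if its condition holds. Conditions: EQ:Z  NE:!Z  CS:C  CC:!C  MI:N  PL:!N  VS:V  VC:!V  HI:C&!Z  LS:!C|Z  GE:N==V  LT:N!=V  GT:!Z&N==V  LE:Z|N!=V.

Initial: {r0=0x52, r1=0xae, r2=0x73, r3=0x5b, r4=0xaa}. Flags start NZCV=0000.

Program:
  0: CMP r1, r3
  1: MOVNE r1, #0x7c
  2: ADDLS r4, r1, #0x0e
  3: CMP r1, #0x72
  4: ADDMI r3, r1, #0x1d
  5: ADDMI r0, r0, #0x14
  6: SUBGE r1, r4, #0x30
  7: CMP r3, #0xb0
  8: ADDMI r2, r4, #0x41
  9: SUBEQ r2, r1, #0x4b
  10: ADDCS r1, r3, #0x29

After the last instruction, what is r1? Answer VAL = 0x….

[0] flags=0011 → (cmp)
[1] flags=0011 NE?T → r1=0x7c
[2] flags=0011 LS?F → skip
[3] flags=0010 → (cmp)
[4] flags=0010 MI?F → skip
[5] flags=0010 MI?F → skip
[6] flags=0010 GE?T → r1=0x7a
[7] flags=1001 → (cmp)
[8] flags=1001 MI?T → r2=0xeb
[9] flags=1001 EQ?F → skip
[10] flags=1001 CS?F → skip

VAL = 0x7a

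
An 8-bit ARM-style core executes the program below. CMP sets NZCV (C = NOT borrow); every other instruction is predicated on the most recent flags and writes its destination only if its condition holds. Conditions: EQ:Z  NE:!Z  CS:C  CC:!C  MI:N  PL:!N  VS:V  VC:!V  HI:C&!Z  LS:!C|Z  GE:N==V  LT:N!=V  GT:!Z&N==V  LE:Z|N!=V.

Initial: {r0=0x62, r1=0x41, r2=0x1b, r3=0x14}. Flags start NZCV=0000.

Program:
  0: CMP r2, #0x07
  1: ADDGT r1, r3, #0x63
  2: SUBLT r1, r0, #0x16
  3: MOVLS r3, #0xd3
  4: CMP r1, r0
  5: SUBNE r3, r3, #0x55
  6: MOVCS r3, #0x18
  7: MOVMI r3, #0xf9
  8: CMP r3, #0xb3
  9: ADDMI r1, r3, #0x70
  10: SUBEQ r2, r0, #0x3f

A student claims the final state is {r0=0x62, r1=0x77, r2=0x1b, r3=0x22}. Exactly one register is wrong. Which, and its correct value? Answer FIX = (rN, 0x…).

0: ✓ CMP  NZCV=0010
1: ✓ ADDGT  r1←0x77
2: · SUBLT
3: · MOVLS
4: ✓ CMP  NZCV=0010
5: ✓ SUBNE  r3←0xbf
6: ✓ MOVCS  r3←0x18
7: · MOVMI
8: ✓ CMP  NZCV=0000
9: · ADDMI
10: · SUBEQ

FIX = (r3, 0x18)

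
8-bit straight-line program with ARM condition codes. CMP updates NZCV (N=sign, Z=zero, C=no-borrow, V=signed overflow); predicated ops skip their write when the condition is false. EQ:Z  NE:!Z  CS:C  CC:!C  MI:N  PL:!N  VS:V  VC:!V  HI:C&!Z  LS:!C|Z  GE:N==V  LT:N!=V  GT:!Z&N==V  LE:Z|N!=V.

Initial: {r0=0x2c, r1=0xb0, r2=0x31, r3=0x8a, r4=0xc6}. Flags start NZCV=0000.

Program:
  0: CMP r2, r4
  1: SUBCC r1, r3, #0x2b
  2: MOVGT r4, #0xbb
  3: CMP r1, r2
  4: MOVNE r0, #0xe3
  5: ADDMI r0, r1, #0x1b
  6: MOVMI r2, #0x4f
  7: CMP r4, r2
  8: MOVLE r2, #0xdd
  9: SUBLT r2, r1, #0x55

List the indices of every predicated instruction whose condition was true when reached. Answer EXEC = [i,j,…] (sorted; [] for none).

EXEC = [1,2,4,8,9]

0: ✓ CMP  NZCV=0000
1: ✓ SUBCC  r1←0x5f
2: ✓ MOVGT  r4←0xbb
3: ✓ CMP  NZCV=0010
4: ✓ MOVNE  r0←0xe3
5: · ADDMI
6: · MOVMI
7: ✓ CMP  NZCV=1010
8: ✓ MOVLE  r2←0xdd
9: ✓ SUBLT  r2←0x0a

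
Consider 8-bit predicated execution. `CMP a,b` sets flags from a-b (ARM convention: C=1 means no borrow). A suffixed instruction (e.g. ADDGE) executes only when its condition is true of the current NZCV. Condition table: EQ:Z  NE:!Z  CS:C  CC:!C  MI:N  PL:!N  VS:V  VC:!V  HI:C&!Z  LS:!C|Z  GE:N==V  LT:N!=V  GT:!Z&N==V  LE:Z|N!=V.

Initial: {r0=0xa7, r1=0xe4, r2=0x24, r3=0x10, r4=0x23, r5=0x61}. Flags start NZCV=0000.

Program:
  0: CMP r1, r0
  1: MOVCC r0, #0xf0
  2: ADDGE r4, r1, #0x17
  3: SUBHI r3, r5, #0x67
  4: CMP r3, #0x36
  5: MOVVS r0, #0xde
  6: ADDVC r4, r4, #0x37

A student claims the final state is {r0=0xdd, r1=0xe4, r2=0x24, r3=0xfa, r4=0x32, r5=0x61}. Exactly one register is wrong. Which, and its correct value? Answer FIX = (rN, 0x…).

0: ✓ CMP  NZCV=0010
1: · MOVCC
2: ✓ ADDGE  r4←0xfb
3: ✓ SUBHI  r3←0xfa
4: ✓ CMP  NZCV=1010
5: · MOVVS
6: ✓ ADDVC  r4←0x32

FIX = (r0, 0xa7)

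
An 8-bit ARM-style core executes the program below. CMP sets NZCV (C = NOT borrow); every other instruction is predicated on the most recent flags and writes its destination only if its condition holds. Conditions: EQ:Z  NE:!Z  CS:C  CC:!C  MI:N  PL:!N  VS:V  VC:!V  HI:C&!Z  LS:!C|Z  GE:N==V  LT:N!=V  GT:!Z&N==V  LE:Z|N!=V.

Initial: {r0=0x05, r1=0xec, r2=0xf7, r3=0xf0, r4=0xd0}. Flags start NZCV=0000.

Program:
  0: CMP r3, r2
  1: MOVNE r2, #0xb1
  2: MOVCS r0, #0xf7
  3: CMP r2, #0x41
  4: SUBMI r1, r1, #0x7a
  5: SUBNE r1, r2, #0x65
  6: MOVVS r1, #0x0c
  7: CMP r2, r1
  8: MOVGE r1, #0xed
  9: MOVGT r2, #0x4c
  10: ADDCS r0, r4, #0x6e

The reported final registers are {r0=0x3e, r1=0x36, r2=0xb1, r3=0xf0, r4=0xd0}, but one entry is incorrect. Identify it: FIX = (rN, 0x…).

[0] flags=1000 → (cmp)
[1] flags=1000 NE?T → r2=0xb1
[2] flags=1000 CS?F → skip
[3] flags=0011 → (cmp)
[4] flags=0011 MI?F → skip
[5] flags=0011 NE?T → r1=0x4c
[6] flags=0011 VS?T → r1=0x0c
[7] flags=1010 → (cmp)
[8] flags=1010 GE?F → skip
[9] flags=1010 GT?F → skip
[10] flags=1010 CS?T → r0=0x3e

FIX = (r1, 0x0c)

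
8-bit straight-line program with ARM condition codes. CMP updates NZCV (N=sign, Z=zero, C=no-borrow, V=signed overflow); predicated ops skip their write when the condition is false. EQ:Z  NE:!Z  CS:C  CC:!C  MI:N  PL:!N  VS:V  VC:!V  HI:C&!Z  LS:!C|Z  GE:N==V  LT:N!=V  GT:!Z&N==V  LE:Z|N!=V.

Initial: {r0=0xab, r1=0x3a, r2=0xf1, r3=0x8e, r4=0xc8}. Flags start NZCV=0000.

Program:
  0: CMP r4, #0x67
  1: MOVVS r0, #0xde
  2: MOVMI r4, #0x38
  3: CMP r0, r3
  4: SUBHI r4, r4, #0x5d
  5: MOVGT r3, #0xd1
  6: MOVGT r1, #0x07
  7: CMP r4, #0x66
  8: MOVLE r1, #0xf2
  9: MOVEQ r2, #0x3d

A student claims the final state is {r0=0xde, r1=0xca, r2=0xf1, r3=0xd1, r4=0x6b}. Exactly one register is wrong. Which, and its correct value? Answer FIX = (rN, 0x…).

[0] flags=0011 → (cmp)
[1] flags=0011 VS?T → r0=0xde
[2] flags=0011 MI?F → skip
[3] flags=0010 → (cmp)
[4] flags=0010 HI?T → r4=0x6b
[5] flags=0010 GT?T → r3=0xd1
[6] flags=0010 GT?T → r1=0x07
[7] flags=0010 → (cmp)
[8] flags=0010 LE?F → skip
[9] flags=0010 EQ?F → skip

FIX = (r1, 0x07)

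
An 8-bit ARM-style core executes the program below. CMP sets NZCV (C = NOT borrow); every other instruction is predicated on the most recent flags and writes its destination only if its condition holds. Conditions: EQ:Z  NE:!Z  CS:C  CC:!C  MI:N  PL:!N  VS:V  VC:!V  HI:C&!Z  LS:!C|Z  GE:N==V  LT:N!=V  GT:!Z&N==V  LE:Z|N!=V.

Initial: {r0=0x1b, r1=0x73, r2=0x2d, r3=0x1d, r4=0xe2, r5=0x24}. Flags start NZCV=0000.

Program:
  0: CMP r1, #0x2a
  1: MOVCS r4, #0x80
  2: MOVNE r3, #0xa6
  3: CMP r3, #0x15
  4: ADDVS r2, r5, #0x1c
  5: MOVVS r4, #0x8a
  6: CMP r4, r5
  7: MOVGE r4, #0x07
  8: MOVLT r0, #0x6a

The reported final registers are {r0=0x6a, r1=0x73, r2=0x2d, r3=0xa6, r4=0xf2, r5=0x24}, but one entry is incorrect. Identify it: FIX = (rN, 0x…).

0: ✓ CMP  NZCV=0010
1: ✓ MOVCS  r4←0x80
2: ✓ MOVNE  r3←0xa6
3: ✓ CMP  NZCV=1010
4: · ADDVS
5: · MOVVS
6: ✓ CMP  NZCV=0011
7: · MOVGE
8: ✓ MOVLT  r0←0x6a

FIX = (r4, 0x80)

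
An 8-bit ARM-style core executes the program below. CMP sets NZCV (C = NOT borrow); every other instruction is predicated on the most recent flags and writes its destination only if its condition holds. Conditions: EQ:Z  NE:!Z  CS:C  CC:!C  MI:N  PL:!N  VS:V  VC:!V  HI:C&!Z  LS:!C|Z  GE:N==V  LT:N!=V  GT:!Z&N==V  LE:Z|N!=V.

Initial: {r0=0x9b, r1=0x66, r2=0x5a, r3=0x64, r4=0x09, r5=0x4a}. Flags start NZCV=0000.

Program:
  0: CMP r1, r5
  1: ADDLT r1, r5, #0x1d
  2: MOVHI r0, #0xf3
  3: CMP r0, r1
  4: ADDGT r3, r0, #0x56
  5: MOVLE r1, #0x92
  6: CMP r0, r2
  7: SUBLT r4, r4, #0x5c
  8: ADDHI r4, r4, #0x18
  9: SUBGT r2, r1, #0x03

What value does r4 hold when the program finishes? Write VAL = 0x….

0: ✓ CMP  NZCV=0010
1: · ADDLT
2: ✓ MOVHI  r0←0xf3
3: ✓ CMP  NZCV=1010
4: · ADDGT
5: ✓ MOVLE  r1←0x92
6: ✓ CMP  NZCV=1010
7: ✓ SUBLT  r4←0xad
8: ✓ ADDHI  r4←0xc5
9: · SUBGT

VAL = 0xc5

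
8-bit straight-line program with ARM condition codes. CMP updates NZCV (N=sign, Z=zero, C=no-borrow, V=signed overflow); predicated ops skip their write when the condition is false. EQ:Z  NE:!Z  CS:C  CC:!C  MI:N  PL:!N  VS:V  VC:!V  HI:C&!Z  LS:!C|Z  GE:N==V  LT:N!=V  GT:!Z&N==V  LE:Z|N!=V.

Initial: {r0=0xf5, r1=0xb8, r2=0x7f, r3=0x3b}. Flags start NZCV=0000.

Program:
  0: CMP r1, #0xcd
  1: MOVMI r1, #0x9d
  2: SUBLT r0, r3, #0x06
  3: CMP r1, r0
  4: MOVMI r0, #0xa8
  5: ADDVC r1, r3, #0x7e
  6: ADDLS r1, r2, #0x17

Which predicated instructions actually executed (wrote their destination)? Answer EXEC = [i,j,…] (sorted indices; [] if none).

0: ✓ CMP  NZCV=1000
1: ✓ MOVMI  r1←0x9d
2: ✓ SUBLT  r0←0x35
3: ✓ CMP  NZCV=0011
4: · MOVMI
5: · ADDVC
6: · ADDLS

EXEC = [1,2]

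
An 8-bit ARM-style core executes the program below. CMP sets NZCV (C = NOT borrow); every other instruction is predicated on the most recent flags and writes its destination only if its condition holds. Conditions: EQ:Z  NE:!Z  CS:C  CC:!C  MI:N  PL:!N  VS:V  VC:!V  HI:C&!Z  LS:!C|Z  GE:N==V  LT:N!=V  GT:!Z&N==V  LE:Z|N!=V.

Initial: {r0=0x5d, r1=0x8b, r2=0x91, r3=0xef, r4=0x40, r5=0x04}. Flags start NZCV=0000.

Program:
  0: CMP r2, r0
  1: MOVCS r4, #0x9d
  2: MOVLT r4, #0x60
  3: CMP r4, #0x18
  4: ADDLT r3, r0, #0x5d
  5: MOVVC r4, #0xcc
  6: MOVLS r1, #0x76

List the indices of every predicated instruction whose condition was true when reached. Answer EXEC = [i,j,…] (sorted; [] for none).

EXEC = [1,2,5]

0: ✓ CMP  NZCV=0011
1: ✓ MOVCS  r4←0x9d
2: ✓ MOVLT  r4←0x60
3: ✓ CMP  NZCV=0010
4: · ADDLT
5: ✓ MOVVC  r4←0xcc
6: · MOVLS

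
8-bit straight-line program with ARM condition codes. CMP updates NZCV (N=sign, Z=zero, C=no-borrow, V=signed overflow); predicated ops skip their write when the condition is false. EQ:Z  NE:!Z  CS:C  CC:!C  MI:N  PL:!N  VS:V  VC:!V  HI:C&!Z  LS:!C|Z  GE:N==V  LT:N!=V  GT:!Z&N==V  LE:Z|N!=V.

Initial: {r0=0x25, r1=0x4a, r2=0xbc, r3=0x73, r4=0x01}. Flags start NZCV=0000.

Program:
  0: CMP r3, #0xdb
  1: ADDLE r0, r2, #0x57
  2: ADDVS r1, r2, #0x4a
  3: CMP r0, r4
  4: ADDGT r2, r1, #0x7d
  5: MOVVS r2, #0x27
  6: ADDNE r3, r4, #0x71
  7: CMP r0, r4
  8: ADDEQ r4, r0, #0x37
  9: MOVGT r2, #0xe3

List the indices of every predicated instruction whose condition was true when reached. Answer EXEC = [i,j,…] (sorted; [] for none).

[0] flags=1001 → (cmp)
[1] flags=1001 LE?F → skip
[2] flags=1001 VS?T → r1=0x06
[3] flags=0010 → (cmp)
[4] flags=0010 GT?T → r2=0x83
[5] flags=0010 VS?F → skip
[6] flags=0010 NE?T → r3=0x72
[7] flags=0010 → (cmp)
[8] flags=0010 EQ?F → skip
[9] flags=0010 GT?T → r2=0xe3

EXEC = [2,4,6,9]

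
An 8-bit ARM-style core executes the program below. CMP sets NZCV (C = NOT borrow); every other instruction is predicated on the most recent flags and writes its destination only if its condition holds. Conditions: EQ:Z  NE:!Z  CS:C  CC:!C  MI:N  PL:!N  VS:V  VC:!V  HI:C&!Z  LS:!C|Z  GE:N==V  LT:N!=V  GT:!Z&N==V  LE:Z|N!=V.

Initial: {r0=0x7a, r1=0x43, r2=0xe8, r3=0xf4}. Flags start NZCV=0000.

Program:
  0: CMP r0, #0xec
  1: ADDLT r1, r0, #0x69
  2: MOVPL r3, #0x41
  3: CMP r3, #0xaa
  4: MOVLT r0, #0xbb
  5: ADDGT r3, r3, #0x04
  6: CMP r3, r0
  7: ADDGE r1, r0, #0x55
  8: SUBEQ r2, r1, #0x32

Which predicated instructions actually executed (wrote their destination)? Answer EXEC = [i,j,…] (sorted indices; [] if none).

EXEC = [5]

[0] flags=1001 → (cmp)
[1] flags=1001 LT?F → skip
[2] flags=1001 PL?F → skip
[3] flags=0010 → (cmp)
[4] flags=0010 LT?F → skip
[5] flags=0010 GT?T → r3=0xf8
[6] flags=0011 → (cmp)
[7] flags=0011 GE?F → skip
[8] flags=0011 EQ?F → skip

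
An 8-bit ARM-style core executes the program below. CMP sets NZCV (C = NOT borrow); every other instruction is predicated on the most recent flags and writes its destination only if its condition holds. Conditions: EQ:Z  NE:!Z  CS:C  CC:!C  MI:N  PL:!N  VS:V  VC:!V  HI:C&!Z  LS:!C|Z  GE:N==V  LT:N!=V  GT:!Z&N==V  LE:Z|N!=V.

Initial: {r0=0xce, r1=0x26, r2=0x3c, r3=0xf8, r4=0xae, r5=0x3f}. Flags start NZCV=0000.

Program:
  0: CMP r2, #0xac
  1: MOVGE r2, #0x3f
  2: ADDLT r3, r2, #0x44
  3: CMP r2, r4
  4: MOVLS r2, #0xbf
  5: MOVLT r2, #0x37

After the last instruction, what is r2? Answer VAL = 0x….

[0] flags=1001 → (cmp)
[1] flags=1001 GE?T → r2=0x3f
[2] flags=1001 LT?F → skip
[3] flags=1001 → (cmp)
[4] flags=1001 LS?T → r2=0xbf
[5] flags=1001 LT?F → skip

VAL = 0xbf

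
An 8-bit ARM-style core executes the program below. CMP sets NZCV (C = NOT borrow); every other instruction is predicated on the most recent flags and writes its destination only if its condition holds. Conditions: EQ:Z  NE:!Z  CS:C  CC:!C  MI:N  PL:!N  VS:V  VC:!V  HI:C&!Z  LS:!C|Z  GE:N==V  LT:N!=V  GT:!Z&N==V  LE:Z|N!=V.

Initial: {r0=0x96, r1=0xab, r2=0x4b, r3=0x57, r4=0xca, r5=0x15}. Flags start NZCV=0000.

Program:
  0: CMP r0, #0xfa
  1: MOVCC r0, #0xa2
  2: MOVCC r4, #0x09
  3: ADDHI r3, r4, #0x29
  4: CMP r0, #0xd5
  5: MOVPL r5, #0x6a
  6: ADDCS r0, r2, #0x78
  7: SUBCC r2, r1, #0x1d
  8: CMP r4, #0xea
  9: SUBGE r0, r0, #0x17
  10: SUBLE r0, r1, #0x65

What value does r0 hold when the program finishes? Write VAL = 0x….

0: ✓ CMP  NZCV=1000
1: ✓ MOVCC  r0←0xa2
2: ✓ MOVCC  r4←0x09
3: · ADDHI
4: ✓ CMP  NZCV=1000
5: · MOVPL
6: · ADDCS
7: ✓ SUBCC  r2←0x8e
8: ✓ CMP  NZCV=0000
9: ✓ SUBGE  r0←0x8b
10: · SUBLE

VAL = 0x8b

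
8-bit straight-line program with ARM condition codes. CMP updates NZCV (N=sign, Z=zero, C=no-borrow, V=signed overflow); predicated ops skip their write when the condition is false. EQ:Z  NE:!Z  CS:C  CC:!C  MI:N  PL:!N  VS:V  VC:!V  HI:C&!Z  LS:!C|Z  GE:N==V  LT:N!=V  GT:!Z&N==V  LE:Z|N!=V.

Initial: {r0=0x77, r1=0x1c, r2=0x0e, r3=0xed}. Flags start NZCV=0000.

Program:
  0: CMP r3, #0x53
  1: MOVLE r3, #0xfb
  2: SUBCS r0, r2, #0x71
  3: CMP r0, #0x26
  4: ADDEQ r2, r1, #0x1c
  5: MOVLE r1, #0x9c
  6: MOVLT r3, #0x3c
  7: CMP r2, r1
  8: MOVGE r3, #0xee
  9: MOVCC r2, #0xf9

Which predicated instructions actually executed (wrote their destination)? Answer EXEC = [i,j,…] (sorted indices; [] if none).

0: ✓ CMP  NZCV=1010
1: ✓ MOVLE  r3←0xfb
2: ✓ SUBCS  r0←0x9d
3: ✓ CMP  NZCV=0011
4: · ADDEQ
5: ✓ MOVLE  r1←0x9c
6: ✓ MOVLT  r3←0x3c
7: ✓ CMP  NZCV=0000
8: ✓ MOVGE  r3←0xee
9: ✓ MOVCC  r2←0xf9

EXEC = [1,2,5,6,8,9]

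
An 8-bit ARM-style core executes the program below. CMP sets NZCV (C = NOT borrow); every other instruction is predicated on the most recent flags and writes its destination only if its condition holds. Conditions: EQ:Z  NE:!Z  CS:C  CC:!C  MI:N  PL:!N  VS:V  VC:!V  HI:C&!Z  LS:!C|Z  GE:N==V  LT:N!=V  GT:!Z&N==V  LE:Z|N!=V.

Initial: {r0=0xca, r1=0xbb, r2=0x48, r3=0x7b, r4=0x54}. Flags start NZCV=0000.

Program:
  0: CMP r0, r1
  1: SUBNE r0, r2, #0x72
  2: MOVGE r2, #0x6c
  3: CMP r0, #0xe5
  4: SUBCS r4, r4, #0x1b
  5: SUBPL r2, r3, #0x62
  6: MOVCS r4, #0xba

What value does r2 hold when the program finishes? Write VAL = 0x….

[0] flags=0010 → (cmp)
[1] flags=0010 NE?T → r0=0xd6
[2] flags=0010 GE?T → r2=0x6c
[3] flags=1000 → (cmp)
[4] flags=1000 CS?F → skip
[5] flags=1000 PL?F → skip
[6] flags=1000 CS?F → skip

VAL = 0x6c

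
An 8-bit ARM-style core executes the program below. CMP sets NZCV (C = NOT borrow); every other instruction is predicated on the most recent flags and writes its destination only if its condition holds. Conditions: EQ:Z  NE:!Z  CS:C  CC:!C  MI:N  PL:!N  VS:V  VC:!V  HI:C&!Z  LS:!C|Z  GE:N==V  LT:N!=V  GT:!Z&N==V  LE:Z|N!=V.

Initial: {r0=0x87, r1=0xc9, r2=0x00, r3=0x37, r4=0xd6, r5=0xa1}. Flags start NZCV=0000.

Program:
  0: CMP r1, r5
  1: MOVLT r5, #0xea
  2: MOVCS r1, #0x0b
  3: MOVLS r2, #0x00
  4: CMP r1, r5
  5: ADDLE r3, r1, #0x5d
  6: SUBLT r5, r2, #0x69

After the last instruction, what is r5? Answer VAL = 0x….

VAL = 0xa1

0: ✓ CMP  NZCV=0010
1: · MOVLT
2: ✓ MOVCS  r1←0x0b
3: · MOVLS
4: ✓ CMP  NZCV=0000
5: · ADDLE
6: · SUBLT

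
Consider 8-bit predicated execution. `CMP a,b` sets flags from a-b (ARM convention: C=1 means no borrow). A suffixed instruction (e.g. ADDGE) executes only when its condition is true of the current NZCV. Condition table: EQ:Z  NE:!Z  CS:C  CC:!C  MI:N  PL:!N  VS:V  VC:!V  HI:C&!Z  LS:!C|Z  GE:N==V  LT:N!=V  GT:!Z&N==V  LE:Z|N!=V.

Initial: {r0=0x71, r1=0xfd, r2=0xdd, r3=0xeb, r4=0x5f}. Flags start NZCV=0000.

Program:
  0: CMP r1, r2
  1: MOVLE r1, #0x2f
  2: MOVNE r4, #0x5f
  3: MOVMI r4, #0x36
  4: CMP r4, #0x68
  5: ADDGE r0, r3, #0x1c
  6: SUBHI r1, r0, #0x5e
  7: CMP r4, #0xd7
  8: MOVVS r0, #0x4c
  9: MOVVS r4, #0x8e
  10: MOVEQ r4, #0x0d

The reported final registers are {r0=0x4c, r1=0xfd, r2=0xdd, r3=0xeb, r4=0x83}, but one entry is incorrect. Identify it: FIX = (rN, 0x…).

0: ✓ CMP  NZCV=0010
1: · MOVLE
2: ✓ MOVNE  r4←0x5f
3: · MOVMI
4: ✓ CMP  NZCV=1000
5: · ADDGE
6: · SUBHI
7: ✓ CMP  NZCV=1001
8: ✓ MOVVS  r0←0x4c
9: ✓ MOVVS  r4←0x8e
10: · MOVEQ

FIX = (r4, 0x8e)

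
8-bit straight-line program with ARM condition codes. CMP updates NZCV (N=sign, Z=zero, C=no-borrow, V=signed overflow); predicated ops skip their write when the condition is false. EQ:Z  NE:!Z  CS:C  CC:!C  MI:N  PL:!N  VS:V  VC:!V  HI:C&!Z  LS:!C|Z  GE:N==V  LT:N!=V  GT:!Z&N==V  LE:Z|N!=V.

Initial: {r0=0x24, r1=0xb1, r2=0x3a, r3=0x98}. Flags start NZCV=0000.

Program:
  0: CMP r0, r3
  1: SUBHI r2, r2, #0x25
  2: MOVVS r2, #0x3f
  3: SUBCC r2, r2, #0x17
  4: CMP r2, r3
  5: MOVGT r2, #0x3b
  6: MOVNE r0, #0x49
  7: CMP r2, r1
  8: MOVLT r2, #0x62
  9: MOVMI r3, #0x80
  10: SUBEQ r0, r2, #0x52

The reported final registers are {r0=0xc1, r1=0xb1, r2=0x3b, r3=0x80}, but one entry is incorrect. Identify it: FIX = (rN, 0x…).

FIX = (r0, 0x49)

[0] flags=1001 → (cmp)
[1] flags=1001 HI?F → skip
[2] flags=1001 VS?T → r2=0x3f
[3] flags=1001 CC?T → r2=0x28
[4] flags=1001 → (cmp)
[5] flags=1001 GT?T → r2=0x3b
[6] flags=1001 NE?T → r0=0x49
[7] flags=1001 → (cmp)
[8] flags=1001 LT?F → skip
[9] flags=1001 MI?T → r3=0x80
[10] flags=1001 EQ?F → skip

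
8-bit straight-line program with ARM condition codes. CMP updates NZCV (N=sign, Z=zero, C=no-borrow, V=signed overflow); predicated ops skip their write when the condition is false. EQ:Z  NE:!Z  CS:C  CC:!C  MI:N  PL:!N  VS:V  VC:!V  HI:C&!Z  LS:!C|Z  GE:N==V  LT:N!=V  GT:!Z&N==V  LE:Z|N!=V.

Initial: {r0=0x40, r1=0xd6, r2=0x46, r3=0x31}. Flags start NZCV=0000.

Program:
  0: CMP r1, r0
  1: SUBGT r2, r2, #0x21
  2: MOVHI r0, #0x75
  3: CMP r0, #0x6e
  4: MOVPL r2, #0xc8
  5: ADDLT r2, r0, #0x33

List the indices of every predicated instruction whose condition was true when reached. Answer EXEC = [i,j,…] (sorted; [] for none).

EXEC = [2,4]

[0] flags=1010 → (cmp)
[1] flags=1010 GT?F → skip
[2] flags=1010 HI?T → r0=0x75
[3] flags=0010 → (cmp)
[4] flags=0010 PL?T → r2=0xc8
[5] flags=0010 LT?F → skip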